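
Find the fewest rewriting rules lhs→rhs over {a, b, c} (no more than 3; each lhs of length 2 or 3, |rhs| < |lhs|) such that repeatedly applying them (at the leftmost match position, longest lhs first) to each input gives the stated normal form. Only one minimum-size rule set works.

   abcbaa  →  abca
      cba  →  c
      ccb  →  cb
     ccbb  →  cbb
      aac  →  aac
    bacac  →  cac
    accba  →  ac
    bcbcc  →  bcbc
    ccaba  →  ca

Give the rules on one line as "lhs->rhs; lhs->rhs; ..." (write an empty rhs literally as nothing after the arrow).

ba->; cc->c

  | abcbaa => abca
  | cba => c
  | ccb => cb
  | ccbb => cbb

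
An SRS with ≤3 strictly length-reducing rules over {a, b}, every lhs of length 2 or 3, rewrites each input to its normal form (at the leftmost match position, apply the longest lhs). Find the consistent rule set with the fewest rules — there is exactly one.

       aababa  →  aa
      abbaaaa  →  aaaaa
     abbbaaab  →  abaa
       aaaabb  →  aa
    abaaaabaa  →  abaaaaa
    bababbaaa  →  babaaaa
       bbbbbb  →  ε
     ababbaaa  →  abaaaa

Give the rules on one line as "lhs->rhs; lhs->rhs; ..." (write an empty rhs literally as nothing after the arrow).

  | aababa => aaba => aa
  | abbaaaa => aaaaa
  | abbbaaab => abaaab => abaa
  | aaaabb => aaab => aa

aab->a; bb->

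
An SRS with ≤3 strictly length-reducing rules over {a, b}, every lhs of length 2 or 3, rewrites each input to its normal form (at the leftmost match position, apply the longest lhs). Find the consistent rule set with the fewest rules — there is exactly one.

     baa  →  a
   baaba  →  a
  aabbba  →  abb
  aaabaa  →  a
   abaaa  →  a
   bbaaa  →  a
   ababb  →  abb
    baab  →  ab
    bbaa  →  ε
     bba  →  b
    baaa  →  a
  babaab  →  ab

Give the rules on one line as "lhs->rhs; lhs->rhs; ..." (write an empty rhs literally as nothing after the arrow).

aa->a; ba->

  | baa => a
  | baaba => aba => a
  | aabbba => abbba => abb
  | aaabaa => aabaa => abaa => aa => a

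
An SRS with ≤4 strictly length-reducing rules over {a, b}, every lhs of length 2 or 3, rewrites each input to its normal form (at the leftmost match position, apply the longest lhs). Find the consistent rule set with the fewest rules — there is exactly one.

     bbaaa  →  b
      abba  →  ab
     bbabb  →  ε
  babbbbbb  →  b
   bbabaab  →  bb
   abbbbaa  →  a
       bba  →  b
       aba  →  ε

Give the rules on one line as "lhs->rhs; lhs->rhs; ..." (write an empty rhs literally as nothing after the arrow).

  | bbaaa => baa => ba => b
  | abba => ab
  | bbabb => bbb => ε
  | babbbbbb => bbbbbbb => bbbb => b

aba->; ba->b; bba->b; bbb->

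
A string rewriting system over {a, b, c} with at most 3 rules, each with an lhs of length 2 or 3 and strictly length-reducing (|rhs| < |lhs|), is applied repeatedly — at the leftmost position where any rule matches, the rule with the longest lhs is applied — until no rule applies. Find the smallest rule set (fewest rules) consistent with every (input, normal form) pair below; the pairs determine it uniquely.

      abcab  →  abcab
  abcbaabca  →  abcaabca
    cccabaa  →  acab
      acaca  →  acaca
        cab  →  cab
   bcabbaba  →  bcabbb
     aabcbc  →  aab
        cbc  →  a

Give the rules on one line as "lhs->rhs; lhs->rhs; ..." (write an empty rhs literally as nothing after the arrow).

ba->b; cb->c; cc->a

  | abcab
  | abcbaabca => abcaabca
  | cccabaa => acabaa => acaba => acab
  | acaca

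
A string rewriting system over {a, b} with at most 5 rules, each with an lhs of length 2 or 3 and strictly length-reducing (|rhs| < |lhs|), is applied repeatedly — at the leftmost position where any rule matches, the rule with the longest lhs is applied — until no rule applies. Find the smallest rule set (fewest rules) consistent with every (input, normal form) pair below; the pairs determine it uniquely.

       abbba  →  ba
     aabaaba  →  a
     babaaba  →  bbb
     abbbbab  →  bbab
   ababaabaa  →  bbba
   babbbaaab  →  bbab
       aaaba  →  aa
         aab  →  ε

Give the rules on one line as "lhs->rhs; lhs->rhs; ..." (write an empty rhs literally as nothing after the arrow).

  | abbba => ba
  | aabaaba => aaba => a
  | babaaba => bbaba => bbb
  | abbbbab => bbab

aab->; aba->b; abb->; baa->ba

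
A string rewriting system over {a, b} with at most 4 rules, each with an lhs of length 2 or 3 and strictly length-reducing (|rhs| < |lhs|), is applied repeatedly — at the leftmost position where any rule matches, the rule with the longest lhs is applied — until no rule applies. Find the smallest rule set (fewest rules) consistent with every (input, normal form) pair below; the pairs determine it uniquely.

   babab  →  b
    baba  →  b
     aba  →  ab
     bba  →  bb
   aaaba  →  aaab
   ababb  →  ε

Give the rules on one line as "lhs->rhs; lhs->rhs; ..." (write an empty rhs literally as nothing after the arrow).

  | babab => bab => b
  | baba => ba => b
  | aba => ab
  | bba => bb

abb->; ba->b; bab->b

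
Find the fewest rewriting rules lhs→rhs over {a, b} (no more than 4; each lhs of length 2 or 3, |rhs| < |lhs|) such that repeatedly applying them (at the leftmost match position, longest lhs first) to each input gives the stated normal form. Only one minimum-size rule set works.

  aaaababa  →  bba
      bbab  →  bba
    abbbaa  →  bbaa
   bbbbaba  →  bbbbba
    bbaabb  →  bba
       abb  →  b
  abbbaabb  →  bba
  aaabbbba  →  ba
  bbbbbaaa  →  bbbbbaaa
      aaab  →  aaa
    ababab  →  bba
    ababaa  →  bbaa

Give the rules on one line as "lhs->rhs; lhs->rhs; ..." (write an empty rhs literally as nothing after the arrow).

  | aaaababa => aaababa => aababa => ababa => baba => bba
  | bbab => bba
  | abbbaa => bbaa
  | bbbbaba => bbbbba

ab->a; aba->ba; abb->b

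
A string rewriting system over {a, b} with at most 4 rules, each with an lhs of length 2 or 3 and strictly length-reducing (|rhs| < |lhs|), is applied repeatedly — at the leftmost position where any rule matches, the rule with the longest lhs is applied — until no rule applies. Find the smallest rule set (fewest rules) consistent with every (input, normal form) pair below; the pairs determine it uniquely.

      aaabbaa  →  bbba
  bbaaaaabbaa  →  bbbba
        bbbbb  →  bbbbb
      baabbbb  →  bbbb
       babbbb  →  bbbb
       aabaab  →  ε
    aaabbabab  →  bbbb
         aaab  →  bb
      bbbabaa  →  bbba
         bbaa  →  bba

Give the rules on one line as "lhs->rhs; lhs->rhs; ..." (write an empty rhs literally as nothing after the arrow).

  | aaabbaa => bbbaa => bbba
  | bbaaaaabbaa => bbbaabbaa => bbbabbaa => bbbbaa => bbbba
  | bbbbb
  | baabbbb => babbbb => bbbb

aa->a; aaa->b; ab->; aba->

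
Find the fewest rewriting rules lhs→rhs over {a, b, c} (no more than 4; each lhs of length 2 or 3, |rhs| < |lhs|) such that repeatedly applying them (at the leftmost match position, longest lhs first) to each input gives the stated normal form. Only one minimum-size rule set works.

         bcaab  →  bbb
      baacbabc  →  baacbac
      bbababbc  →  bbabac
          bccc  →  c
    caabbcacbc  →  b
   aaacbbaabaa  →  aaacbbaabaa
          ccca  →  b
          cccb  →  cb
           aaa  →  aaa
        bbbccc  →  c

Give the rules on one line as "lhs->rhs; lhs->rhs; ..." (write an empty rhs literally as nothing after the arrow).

  | bcaab => caab => bbb
  | baacbabc => baacbac
  | bbababbc => bbababc => bbabac
  | bccc => ccc => bc => c

bc->c; ca->b; caa->bb; cc->b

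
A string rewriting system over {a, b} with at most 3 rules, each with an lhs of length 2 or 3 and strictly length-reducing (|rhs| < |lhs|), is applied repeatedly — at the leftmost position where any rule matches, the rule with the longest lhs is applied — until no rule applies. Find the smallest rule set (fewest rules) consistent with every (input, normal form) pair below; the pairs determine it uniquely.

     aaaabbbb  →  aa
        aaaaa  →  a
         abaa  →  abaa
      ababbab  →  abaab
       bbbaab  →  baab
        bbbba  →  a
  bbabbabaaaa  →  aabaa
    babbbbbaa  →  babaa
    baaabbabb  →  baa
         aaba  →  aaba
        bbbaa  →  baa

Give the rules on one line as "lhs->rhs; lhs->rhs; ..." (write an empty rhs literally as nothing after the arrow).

  | aaaabbbb => aabbbb => aabb => aa
  | aaaaa => aaa => a
  | abaa
  | ababbab => abaab

aaa->a; bb->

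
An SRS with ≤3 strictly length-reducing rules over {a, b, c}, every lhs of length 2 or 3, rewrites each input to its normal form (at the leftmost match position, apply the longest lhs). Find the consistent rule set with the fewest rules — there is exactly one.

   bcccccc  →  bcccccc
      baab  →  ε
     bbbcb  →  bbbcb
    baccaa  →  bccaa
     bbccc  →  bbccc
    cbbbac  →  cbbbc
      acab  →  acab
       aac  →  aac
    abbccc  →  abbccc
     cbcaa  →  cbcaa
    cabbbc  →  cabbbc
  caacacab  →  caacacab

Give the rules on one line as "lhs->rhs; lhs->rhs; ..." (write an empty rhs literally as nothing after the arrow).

  | bcccccc
  | baab => bab => ε
  | bbbcb
  | baccaa => bccaa

ba->b; bab->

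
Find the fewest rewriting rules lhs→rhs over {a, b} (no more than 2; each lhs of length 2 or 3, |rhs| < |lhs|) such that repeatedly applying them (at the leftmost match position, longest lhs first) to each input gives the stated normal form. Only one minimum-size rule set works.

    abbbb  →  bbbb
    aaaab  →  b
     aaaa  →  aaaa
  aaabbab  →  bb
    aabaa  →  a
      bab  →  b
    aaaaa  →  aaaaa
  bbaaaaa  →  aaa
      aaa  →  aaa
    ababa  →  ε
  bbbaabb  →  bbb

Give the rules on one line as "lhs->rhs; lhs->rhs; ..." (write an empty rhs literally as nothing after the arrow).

  | abbbb => bbbb
  | aaaab => aaab => aab => ab => b
  | aaaa
  | aaabbab => aabbab => abbab => bbab => bb

ab->b; ba->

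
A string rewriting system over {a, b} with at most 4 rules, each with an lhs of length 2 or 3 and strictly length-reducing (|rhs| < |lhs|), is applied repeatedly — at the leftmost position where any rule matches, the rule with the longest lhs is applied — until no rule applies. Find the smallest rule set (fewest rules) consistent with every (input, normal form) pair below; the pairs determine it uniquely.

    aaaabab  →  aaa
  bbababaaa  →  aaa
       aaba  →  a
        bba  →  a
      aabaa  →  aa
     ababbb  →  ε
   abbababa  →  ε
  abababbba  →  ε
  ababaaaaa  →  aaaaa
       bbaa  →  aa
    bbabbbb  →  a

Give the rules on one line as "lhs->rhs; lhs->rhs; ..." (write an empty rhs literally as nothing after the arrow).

  | aaaabab => aaab => aaa
  | bbababaaa => bababaaa => ababaaa => baaa => aaa
  | aaba => a
  | bba => ba => a

ab->a; aba->; ba->a; bbb->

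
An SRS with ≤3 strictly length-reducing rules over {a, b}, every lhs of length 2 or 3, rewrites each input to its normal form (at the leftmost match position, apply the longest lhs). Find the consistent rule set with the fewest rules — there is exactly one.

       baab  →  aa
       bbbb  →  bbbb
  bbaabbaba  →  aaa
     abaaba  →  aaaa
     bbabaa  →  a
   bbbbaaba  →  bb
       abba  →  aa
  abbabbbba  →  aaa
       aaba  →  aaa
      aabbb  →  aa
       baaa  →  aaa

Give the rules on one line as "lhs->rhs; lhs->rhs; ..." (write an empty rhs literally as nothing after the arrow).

ab->a; ba->a; bba->b

  | baab => aab => aa
  | bbbb
  | bbaabbaba => babbaba => abbaba => ababa => aaba => aaa
  | abaaba => aaaba => aaaa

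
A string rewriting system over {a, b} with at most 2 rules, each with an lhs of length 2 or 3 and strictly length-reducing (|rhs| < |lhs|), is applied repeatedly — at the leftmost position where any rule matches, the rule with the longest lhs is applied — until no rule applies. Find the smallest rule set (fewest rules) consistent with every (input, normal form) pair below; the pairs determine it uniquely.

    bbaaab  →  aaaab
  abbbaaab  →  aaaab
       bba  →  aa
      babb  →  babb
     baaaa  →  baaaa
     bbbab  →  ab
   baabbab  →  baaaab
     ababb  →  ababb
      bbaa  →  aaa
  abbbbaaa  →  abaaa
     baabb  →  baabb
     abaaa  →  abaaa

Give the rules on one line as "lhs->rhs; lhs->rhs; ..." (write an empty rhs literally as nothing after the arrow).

bba->aa; bbb->

  | bbaaab => aaaab
  | abbbaaab => aaaab
  | bba => aa
  | babb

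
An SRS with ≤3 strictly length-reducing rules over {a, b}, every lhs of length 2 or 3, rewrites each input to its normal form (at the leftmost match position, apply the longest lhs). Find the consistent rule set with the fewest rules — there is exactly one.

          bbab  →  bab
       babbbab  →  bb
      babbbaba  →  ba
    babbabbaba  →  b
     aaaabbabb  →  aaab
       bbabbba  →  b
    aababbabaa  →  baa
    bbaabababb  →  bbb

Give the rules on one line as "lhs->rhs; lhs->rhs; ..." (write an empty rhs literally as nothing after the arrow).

  | bbab => bab
  | babbbab => babbab => babab => bb
  | babbbaba => babbaba => bababa => bba => ba
  | babbabbaba => bababbaba => bbbaba => bbaba => baba => b

aba->; abb->ab; bba->ba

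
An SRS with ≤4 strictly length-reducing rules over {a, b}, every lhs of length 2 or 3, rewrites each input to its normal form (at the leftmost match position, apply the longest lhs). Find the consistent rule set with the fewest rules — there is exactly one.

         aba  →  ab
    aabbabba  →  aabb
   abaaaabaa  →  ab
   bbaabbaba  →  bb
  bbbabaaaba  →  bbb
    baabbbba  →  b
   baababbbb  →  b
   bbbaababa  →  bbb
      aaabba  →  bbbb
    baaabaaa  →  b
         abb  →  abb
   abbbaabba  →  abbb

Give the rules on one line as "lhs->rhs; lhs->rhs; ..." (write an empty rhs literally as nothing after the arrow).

  | aba => ab
  | aabbabba => aabbaba => aabbaa => aabba => aabb
  | abaaaabaa => abaaabaa => abaabaa => ababaa => abaaa => abaa => aba => ab
  | bbaabbaba => bbabbaba => bbababa => bbaaba => bbaba => bbaa => bba => bb

aaa->bb; ba->b; bab->ba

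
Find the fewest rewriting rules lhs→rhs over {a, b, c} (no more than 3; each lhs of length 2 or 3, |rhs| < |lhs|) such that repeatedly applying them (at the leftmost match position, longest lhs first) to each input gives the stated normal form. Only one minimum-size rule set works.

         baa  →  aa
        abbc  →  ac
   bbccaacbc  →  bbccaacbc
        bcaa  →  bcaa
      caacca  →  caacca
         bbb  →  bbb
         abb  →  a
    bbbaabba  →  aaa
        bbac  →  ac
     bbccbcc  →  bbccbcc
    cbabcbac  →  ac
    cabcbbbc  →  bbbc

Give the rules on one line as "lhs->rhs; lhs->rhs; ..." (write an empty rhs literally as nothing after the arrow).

ab->a; ba->a; cac->

  | baa => aa
  | abbc => abc => ac
  | bbccaacbc
  | bcaa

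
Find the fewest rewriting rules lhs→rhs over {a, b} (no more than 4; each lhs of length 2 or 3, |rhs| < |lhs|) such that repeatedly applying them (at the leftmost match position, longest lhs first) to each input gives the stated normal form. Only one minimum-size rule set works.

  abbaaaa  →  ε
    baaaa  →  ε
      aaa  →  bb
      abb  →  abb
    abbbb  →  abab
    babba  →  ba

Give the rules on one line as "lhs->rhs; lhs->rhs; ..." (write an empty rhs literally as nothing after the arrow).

aaa->bb; baa->aa; bba->; bbb->ba

  | abbaaaa => aaaa => bba => ε
  | baaaa => aaaa => bba => ε
  | aaa => bb
  | abb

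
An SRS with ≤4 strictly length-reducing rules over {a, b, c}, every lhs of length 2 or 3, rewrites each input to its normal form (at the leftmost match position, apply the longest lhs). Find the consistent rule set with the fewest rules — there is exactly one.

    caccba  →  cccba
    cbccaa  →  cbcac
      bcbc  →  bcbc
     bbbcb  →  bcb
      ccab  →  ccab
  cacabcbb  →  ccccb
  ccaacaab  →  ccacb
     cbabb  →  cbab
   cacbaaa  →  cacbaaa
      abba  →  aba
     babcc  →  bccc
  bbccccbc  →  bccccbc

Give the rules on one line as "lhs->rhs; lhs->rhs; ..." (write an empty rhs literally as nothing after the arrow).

  | caccba => cccba
  | cbccaa => cbcac
  | bcbc
  | bbbcb => bbcb => bcb

abc->cc; acc->cc; bb->b; caa->ac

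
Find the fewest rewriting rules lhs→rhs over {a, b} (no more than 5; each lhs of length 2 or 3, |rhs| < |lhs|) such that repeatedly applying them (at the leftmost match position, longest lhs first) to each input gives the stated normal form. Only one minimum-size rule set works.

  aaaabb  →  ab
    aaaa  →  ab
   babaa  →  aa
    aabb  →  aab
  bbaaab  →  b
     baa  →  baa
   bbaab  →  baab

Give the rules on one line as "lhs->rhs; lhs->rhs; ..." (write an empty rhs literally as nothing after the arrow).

aaa->ab; aba->ab; bab->; bb->b

  | aaaabb => ababb => abbb => abb => ab
  | aaaa => aba => ab
  | babaa => aa
  | aabb => aab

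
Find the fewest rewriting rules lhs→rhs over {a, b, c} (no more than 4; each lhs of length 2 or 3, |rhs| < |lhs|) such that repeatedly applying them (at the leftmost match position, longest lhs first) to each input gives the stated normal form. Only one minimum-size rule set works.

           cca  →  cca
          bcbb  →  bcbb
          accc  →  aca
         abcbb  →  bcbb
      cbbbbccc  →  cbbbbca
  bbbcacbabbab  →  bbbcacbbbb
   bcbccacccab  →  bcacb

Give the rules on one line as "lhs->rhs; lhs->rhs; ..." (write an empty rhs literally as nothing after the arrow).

ab->b; cbc->; ccc->ca

  | cca
  | bcbb
  | accc => aca
  | abcbb => bcbb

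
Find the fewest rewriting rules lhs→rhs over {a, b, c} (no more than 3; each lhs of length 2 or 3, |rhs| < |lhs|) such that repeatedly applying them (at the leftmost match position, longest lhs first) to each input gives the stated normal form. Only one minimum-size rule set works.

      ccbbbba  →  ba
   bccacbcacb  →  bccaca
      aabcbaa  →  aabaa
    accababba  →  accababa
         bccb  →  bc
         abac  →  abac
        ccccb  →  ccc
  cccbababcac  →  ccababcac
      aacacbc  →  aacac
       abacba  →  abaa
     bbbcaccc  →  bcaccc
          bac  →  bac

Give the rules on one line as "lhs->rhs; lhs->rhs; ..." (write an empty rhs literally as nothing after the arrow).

bb->b; cb->

  | ccbbbba => cbbba => bba => ba
  | bccacbcacb => bccacacb => bccaca
  | aabcbaa => aabaa
  | accababba => accababa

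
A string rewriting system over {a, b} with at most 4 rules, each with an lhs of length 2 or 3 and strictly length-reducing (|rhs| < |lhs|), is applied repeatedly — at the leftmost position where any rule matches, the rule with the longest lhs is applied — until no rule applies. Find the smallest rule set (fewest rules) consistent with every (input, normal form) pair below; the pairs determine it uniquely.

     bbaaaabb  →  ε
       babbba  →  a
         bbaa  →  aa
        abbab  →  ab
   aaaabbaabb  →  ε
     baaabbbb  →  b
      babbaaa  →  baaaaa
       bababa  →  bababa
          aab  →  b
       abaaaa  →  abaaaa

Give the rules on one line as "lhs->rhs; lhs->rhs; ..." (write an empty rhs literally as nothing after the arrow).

aab->b; abb->aa; bb->

  | bbaaaabb => aaaabb => aabb => bb => ε
  | babbba => baaba => bba => a
  | bbaa => aa
  | abbab => aaab => ab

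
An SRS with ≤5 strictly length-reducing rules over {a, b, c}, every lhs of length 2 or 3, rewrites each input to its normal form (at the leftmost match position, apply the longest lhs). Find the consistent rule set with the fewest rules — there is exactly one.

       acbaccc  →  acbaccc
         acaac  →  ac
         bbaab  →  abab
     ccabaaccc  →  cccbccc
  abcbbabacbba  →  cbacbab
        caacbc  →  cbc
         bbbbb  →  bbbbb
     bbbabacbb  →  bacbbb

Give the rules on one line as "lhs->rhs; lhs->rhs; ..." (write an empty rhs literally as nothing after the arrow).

aac->cc; abc->cb; bba->ab; caa->

  | acbaccc
  | acaac => ac
  | bbaab => abab
  | ccabaaccc => ccabcccc => cccbccc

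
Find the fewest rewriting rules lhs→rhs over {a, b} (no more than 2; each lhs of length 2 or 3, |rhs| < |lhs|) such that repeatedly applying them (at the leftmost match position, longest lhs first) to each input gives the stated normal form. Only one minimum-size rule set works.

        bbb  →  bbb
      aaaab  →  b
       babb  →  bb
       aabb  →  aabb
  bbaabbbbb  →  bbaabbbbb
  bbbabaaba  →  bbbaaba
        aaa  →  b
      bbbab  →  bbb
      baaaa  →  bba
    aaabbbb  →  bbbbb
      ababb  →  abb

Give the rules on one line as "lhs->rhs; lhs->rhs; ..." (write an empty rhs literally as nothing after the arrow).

aaa->b; bab->b

  | bbb
  | aaaab => bab => b
  | babb => bb
  | aabb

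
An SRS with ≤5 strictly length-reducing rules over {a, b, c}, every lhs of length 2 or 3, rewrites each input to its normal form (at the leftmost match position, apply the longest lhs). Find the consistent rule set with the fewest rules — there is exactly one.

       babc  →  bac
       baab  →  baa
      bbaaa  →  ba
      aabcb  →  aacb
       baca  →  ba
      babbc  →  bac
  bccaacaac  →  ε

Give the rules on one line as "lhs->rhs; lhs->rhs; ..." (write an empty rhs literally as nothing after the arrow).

aaa->cb; ab->a; bc->a; ca->

  | babc => bac
  | baab => baa
  | bbaaa => bbcb => bab => ba
  | aabcb => aacb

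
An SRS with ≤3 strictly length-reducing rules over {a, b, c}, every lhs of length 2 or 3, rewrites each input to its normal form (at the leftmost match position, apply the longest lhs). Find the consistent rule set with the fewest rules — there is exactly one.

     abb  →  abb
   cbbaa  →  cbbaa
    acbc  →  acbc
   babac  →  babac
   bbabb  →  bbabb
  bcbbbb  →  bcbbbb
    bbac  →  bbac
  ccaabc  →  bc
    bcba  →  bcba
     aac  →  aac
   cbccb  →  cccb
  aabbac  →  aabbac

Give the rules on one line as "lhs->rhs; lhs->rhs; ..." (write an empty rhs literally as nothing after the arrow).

bcc->cc; ca->

  | abb
  | cbbaa
  | acbc
  | babac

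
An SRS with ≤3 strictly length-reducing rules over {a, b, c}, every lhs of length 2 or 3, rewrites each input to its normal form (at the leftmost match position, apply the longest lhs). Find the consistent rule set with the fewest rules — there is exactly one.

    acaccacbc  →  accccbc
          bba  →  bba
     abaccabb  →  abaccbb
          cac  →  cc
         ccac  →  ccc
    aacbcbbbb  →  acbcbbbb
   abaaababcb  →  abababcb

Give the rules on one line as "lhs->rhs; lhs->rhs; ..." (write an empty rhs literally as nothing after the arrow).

  | acaccacbc => acccacbc => accccbc
  | bba
  | abaccabb => abaccbb
  | cac => cc

aa->a; ca->c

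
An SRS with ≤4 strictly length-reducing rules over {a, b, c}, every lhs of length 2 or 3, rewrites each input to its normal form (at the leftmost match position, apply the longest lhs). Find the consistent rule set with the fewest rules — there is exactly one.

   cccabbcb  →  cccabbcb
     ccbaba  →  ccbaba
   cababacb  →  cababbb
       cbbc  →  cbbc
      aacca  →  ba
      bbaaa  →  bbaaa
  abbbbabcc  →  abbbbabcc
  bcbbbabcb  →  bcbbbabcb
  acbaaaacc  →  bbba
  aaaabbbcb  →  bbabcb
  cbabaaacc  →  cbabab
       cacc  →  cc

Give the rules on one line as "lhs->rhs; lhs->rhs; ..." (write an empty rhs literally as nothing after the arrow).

aab->ba; ac->b; acc->c

  | cccabbcb
  | ccbaba
  | cababacb => cababbb
  | cbbc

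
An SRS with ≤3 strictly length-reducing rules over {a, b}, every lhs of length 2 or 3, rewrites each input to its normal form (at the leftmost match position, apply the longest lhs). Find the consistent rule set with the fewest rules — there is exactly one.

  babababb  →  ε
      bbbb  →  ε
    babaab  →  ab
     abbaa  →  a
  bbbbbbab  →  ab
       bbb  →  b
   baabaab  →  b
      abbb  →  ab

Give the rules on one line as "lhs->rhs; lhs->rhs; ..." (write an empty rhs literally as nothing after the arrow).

aa->; ba->; bb->

  | babababb => bababb => babb => bb => ε
  | bbbb => bb => ε
  | babaab => baab => ab
  | abbaa => aaa => a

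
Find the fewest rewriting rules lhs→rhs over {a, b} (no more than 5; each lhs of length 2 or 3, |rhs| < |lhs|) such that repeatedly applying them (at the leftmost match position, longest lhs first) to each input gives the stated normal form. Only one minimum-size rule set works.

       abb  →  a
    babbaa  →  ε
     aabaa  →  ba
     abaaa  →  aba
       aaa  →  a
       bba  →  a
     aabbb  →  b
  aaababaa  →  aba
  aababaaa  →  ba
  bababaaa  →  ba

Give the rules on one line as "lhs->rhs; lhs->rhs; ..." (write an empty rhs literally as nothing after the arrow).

aa->; baa->ba; bab->b; bb->

  | abb => a
  | babbaa => bbaa => aa => ε
  | aabaa => baa => ba
  | abaaa => abaa => aba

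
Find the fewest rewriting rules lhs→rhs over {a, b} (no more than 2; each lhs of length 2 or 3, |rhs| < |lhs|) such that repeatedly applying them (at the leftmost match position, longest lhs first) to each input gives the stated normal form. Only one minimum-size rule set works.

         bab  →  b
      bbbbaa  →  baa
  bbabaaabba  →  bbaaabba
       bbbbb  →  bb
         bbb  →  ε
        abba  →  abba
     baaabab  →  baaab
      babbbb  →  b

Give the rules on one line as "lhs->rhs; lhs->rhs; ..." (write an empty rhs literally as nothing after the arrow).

bab->b; bbb->

  | bab => b
  | bbbbaa => baa
  | bbabaaabba => bbaaabba
  | bbbbb => bb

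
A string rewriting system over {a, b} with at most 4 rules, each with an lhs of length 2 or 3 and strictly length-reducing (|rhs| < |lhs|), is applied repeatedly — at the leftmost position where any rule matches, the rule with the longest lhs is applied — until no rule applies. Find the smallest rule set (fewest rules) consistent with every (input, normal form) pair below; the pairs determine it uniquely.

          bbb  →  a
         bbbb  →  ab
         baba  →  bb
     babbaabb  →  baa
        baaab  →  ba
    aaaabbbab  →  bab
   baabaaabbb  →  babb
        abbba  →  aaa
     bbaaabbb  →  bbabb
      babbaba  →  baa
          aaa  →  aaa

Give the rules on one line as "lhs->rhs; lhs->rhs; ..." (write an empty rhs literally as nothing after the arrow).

  | bbb => a
  | bbbb => ab
  | baba => bb
  | babbaabb => babbb => baa

aab->; aba->b; bbb->a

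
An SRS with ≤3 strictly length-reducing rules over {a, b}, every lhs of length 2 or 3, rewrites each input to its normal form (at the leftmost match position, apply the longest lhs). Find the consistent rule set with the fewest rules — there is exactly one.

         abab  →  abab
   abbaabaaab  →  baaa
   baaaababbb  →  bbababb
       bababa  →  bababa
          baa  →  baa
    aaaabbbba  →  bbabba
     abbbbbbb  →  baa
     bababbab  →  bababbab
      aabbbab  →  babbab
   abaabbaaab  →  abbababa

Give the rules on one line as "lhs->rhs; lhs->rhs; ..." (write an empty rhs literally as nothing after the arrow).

aab->ba; bbb->a

  | abab
  | abbaabaaab => abbbaaaab => aaaaaab => aaaaba => aabaa => baaa
  | baaaababbb => baabaabbb => bbaaabbb => bbababb
  | bababa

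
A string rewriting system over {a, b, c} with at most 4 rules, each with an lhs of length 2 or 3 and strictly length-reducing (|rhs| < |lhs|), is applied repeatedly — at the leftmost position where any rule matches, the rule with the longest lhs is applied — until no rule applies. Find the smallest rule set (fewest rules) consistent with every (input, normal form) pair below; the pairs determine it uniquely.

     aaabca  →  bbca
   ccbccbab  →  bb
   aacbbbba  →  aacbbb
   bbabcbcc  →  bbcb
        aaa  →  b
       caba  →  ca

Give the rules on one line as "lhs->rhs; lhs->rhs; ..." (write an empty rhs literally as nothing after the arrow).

aaa->b; ba->; cc->

  | aaabca => bbca
  | ccbccbab => bccbab => bbab => bb
  | aacbbbba => aacbbb
  | bbabcbcc => bbcbcc => bbcb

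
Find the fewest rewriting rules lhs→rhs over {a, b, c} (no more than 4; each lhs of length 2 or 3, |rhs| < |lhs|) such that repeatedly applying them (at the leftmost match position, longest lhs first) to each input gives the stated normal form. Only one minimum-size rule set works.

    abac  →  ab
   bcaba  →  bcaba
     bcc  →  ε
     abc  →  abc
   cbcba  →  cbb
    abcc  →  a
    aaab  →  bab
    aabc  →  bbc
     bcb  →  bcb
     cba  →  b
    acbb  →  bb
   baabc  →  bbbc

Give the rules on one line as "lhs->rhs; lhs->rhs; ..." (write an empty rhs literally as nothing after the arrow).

  | abac => ab
  | bcaba
  | bcc => ε
  | abc

aa->b; ac->; bcc->; cba->b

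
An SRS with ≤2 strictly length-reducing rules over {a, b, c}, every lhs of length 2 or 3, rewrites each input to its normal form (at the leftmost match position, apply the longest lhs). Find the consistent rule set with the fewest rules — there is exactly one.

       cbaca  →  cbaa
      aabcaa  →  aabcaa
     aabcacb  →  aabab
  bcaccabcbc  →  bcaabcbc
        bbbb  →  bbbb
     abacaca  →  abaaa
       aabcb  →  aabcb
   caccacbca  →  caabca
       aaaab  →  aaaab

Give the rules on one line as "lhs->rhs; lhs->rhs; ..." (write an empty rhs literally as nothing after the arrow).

ac->a; cab->ab

  | cbaca => cbaa
  | aabcaa
  | aabcacb => aabcab => aabab
  | bcaccabcbc => bcacabcbc => bcaabcbc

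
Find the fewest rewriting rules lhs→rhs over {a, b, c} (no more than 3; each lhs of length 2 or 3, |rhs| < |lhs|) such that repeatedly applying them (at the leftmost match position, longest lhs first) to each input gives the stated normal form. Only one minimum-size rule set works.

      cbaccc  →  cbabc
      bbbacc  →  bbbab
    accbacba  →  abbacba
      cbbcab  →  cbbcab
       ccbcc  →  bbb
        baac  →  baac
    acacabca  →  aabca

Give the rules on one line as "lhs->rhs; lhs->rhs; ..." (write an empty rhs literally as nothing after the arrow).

  | cbaccc => cbabc
  | bbbacc => bbbab
  | accbacba => abbacba
  | cbbcab

cac->; cc->b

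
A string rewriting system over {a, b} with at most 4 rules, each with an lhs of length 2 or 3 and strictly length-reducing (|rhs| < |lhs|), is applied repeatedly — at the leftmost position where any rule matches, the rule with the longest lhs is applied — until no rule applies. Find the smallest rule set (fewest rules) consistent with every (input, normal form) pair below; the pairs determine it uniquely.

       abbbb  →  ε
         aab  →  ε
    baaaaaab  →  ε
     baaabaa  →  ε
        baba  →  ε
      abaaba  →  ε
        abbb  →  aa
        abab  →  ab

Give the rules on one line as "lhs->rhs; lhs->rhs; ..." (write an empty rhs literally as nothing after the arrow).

aab->; ba->; baa->ab; bbb->a

  | abbbb => aab => ε
  | aab => ε
  | baaaaaab => abaaaab => aabaab => aab => ε
  | baaabaa => ababaa => abaa => aab => ε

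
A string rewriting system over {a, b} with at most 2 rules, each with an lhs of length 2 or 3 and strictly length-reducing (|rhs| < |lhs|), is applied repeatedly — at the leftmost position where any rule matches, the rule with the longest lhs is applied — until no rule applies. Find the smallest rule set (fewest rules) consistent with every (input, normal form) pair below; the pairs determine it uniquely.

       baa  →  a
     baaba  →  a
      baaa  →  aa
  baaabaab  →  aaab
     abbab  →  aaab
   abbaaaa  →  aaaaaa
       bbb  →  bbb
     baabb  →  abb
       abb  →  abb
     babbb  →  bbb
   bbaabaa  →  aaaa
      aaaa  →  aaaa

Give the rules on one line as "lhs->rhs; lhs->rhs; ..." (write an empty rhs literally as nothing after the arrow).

  | baa => a
  | baaba => aba => a
  | baaa => aa
  | baaabaab => aabaab => aaab

ba->; bba->aa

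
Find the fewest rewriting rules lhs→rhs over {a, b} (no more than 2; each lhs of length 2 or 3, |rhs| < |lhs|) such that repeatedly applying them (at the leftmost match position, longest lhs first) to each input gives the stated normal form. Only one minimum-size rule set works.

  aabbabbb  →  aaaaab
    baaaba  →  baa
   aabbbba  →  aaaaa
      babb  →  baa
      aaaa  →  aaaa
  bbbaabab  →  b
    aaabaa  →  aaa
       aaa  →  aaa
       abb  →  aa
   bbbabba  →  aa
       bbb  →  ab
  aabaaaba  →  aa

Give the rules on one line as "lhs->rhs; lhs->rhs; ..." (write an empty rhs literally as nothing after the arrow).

aba->; bb->a

  | aabbabbb => aaaabbb => aaaaab
  | baaaba => baa
  | aabbbba => aaabba => aaaaa
  | babb => baa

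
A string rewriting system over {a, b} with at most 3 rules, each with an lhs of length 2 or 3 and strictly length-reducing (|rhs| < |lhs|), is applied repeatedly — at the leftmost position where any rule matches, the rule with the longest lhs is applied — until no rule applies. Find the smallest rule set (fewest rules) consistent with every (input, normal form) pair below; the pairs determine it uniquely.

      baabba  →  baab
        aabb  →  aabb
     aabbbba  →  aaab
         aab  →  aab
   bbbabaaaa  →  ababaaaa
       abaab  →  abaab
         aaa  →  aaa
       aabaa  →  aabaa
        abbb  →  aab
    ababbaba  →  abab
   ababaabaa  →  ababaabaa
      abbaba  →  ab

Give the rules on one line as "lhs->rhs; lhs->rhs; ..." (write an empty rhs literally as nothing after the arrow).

bba->b; bbb->ab

  | baabba => baab
  | aabb
  | aabbbba => aaabba => aaab
  | aab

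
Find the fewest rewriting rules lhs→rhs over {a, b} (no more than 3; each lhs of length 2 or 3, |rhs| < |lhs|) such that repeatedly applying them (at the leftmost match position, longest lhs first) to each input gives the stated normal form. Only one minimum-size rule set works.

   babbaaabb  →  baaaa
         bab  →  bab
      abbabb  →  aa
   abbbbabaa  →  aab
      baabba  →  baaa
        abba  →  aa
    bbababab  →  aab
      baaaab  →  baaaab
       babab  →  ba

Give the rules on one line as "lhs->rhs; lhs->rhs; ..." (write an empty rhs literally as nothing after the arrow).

aba->ab; bb->

  | babbaaabb => baaaabb => baaaa
  | bab
  | abbabb => aabb => aa
  | abbbbabaa => abbabaa => aabaa => aaba => aab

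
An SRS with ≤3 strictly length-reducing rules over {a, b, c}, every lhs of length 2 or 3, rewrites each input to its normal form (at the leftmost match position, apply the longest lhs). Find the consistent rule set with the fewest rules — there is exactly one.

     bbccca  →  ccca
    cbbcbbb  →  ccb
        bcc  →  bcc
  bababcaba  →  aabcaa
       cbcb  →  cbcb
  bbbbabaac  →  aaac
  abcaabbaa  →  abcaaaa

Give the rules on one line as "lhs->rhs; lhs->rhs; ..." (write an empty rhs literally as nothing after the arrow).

ba->a; bb->

  | bbccca => ccca
  | cbbcbbb => ccbbb => ccb
  | bcc
  | bababcaba => ababcaba => aabcaba => aabcaa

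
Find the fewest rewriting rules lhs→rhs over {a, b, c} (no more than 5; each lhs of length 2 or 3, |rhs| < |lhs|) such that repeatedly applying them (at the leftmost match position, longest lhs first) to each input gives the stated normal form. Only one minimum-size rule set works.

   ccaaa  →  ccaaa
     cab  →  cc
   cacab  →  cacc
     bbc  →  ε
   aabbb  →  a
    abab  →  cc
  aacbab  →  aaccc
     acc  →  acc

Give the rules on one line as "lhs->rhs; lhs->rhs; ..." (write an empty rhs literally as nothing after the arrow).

ab->c; bab->cc; bbc->; cbb->

  | ccaaa
  | cab => cc
  | cacab => cacc
  | bbc => ε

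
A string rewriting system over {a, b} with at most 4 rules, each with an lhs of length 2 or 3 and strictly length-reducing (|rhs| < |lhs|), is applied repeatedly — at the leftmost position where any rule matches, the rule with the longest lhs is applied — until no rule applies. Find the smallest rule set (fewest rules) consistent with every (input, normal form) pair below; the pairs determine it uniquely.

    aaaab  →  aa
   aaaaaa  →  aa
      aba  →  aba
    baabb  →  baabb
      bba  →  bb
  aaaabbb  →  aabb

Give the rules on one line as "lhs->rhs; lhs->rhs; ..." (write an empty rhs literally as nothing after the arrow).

aaa->ab; bab->a; bba->bb

  | aaaab => abab => aa
  | aaaaaa => abaaa => abab => aa
  | aba
  | baabb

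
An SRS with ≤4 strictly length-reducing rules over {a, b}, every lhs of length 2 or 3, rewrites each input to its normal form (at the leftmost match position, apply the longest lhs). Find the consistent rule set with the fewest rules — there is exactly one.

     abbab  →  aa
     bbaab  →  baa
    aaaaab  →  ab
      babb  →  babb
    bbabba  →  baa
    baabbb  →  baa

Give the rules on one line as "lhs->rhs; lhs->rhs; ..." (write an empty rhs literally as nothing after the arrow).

aaa->a; aab->aa; aba->aa; bba->ba

  | abbab => abab => aab => aa
  | bbaab => baab => baa
  | aaaaab => aaab => ab
  | babb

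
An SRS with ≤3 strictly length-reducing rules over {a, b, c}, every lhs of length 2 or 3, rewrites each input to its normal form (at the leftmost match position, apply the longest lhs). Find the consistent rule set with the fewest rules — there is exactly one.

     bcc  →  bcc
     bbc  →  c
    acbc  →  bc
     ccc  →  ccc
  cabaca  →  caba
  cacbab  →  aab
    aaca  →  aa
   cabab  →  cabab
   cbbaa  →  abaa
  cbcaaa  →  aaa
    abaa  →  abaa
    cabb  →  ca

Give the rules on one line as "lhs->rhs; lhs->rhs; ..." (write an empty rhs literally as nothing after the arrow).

ac->; bb->; cb->a

  | bcc
  | bbc => c
  | acbc => bc
  | ccc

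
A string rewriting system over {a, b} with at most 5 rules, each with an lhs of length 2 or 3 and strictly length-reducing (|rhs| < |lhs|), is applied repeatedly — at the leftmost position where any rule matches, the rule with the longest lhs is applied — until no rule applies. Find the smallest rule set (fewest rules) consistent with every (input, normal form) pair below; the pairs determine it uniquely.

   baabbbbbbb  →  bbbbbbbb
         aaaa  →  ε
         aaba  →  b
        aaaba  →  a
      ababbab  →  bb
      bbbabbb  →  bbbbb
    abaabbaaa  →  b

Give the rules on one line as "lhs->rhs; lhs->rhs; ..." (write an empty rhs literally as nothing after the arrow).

aa->; ab->; ba->b; bba->b

  | baabbbbbbb => babbbbbbb => bbbbbbbb
  | aaaa => aa => ε
  | aaba => ba => b
  | aaaba => aba => a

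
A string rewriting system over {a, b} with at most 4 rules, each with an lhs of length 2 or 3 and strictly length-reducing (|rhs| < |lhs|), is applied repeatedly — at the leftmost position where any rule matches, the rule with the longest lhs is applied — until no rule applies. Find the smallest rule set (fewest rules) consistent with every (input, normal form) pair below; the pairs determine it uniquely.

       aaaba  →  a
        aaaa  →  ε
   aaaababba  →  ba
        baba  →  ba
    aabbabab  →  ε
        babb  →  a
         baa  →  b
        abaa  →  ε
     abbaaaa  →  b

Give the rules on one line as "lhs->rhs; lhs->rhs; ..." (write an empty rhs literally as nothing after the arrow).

  | aaaba => aba => a
  | aaaa => aa => ε
  | aaaababba => aababba => aaabba => abba => ba
  | baba => ba

aa->; aab->aa; ab->; bb->a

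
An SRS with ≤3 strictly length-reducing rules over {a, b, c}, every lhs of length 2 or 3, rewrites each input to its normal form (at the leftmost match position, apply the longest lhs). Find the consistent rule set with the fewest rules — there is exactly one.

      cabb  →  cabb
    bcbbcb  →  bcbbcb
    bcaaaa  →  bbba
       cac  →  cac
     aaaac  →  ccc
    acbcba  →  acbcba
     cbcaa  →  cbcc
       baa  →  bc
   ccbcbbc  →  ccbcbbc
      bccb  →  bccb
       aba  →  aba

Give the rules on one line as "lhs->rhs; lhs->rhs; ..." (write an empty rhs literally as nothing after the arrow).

  | cabb
  | bcbbcb
  | bcaaaa => bccaa => bbba
  | cac

aa->c; cca->bb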